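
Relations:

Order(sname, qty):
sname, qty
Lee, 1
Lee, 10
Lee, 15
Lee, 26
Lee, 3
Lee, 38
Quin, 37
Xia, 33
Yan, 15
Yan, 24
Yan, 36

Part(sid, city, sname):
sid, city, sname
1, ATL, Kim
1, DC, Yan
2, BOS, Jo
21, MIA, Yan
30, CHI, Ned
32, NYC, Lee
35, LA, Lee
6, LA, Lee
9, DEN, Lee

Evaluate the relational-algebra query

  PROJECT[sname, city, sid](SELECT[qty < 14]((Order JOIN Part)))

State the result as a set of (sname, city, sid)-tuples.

Joining Order and Part on sname yields {(Lee, 1, 32, NYC), (Lee, 1, 35, LA), (Lee, 1, 6, LA), (Lee, 1, 9, DEN), (Lee, 10, 32, NYC), (Lee, 10, 35, LA), (Lee, 10, 6, LA), (Lee, 10, 9, DEN), (Lee, 15, 32, NYC), (Lee, 15, 35, LA), (Lee, 15, 6, LA), (Lee, 15, 9, DEN), (Lee, 26, 32, NYC), (Lee, 26, 35, LA), (Lee, 26, 6, LA), (Lee, 26, 9, DEN), (Lee, 3, 32, NYC), (Lee, 3, 35, LA), (Lee, 3, 6, LA), (Lee, 3, 9, DEN), (Lee, 38, 32, NYC), (Lee, 38, 35, LA), (Lee, 38, 6, LA), (Lee, 38, 9, DEN), (Yan, 15, 1, DC), (Yan, 15, 21, MIA), (Yan, 24, 1, DC), (Yan, 24, 21, MIA), (Yan, 36, 1, DC), (Yan, 36, 21, MIA)}.
Selection qty < 14: {(Lee, 1, 32, NYC), (Lee, 1, 35, LA), (Lee, 1, 6, LA), (Lee, 1, 9, DEN), (Lee, 10, 32, NYC), (Lee, 10, 35, LA), (Lee, 10, 6, LA), (Lee, 10, 9, DEN), (Lee, 3, 32, NYC), (Lee, 3, 35, LA), (Lee, 3, 6, LA), (Lee, 3, 9, DEN)}
Projecting to sname, city, sid (8 duplicate(s) eliminated): {(Lee, DEN, 9), (Lee, LA, 35), (Lee, LA, 6), (Lee, NYC, 32)}

{(Lee, DEN, 9), (Lee, LA, 35), (Lee, LA, 6), (Lee, NYC, 32)}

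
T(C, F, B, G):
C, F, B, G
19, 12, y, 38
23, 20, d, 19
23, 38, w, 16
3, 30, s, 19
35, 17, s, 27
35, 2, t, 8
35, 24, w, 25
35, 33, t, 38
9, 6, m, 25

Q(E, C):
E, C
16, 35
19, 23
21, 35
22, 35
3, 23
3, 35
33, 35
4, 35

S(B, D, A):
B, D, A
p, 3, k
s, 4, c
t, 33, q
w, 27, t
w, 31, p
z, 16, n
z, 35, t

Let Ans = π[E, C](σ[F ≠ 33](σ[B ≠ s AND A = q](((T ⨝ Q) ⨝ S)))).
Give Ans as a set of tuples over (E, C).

{(16, 35), (21, 35), (22, 35), (3, 35), (33, 35), (4, 35)}

T ⋈ Q (natural join on C): {(23, 20, d, 19, 19), (23, 20, d, 19, 3), (23, 38, w, 16, 19), (23, 38, w, 16, 3), (35, 17, s, 27, 16), (35, 17, s, 27, 21), (35, 17, s, 27, 22), (35, 17, s, 27, 3), (35, 17, s, 27, 33), (35, 17, s, 27, 4), (35, 2, t, 8, 16), (35, 2, t, 8, 21), (35, 2, t, 8, 22), (35, 2, t, 8, 3), (35, 2, t, 8, 33), (35, 2, t, 8, 4), (35, 24, w, 25, 16), (35, 24, w, 25, 21), (35, 24, w, 25, 22), (35, 24, w, 25, 3), (35, 24, w, 25, 33), (35, 24, w, 25, 4), (35, 33, t, 38, 16), (35, 33, t, 38, 21), (35, 33, t, 38, 22), (35, 33, t, 38, 3), (35, 33, t, 38, 33), (35, 33, t, 38, 4)}
(T ⨝ Q) ⋈ S (natural join on B): {(23, 38, w, 16, 19, 27, t), (23, 38, w, 16, 19, 31, p), (23, 38, w, 16, 3, 27, t), (23, 38, w, 16, 3, 31, p), (35, 17, s, 27, 16, 4, c), (35, 17, s, 27, 21, 4, c), (35, 17, s, 27, 22, 4, c), (35, 17, s, 27, 3, 4, c), (35, 17, s, 27, 33, 4, c), (35, 17, s, 27, 4, 4, c), (35, 2, t, 8, 16, 33, q), (35, 2, t, 8, 21, 33, q), (35, 2, t, 8, 22, 33, q), (35, 2, t, 8, 3, 33, q), (35, 2, t, 8, 33, 33, q), (35, 2, t, 8, 4, 33, q), (35, 24, w, 25, 16, 27, t), (35, 24, w, 25, 16, 31, p), (35, 24, w, 25, 21, 27, t), (35, 24, w, 25, 21, 31, p), (35, 24, w, 25, 22, 27, t), (35, 24, w, 25, 22, 31, p), (35, 24, w, 25, 3, 27, t), (35, 24, w, 25, 3, 31, p), (35, 24, w, 25, 33, 27, t), (35, 24, w, 25, 33, 31, p), (35, 24, w, 25, 4, 27, t), (35, 24, w, 25, 4, 31, p), (35, 33, t, 38, 16, 33, q), (35, 33, t, 38, 21, 33, q), (35, 33, t, 38, 22, 33, q), (35, 33, t, 38, 3, 33, q), (35, 33, t, 38, 33, 33, q), (35, 33, t, 38, 4, 33, q)}
Apply σ_{B ≠ s AND A = q}; surviving tuples: {(35, 2, t, 8, 16, 33, q), (35, 2, t, 8, 21, 33, q), (35, 2, t, 8, 22, 33, q), (35, 2, t, 8, 3, 33, q), (35, 2, t, 8, 33, 33, q), (35, 2, t, 8, 4, 33, q), (35, 33, t, 38, 16, 33, q), (35, 33, t, 38, 21, 33, q), (35, 33, t, 38, 22, 33, q), (35, 33, t, 38, 3, 33, q), (35, 33, t, 38, 33, 33, q), (35, 33, t, 38, 4, 33, q)}
Apply σ_{F ≠ 33}; surviving tuples: {(35, 2, t, 8, 16, 33, q), (35, 2, t, 8, 21, 33, q), (35, 2, t, 8, 22, 33, q), (35, 2, t, 8, 3, 33, q), (35, 2, t, 8, 33, 33, q), (35, 2, t, 8, 4, 33, q)}
Projecting to E, C: {(16, 35), (21, 35), (22, 35), (3, 35), (33, 35), (4, 35)}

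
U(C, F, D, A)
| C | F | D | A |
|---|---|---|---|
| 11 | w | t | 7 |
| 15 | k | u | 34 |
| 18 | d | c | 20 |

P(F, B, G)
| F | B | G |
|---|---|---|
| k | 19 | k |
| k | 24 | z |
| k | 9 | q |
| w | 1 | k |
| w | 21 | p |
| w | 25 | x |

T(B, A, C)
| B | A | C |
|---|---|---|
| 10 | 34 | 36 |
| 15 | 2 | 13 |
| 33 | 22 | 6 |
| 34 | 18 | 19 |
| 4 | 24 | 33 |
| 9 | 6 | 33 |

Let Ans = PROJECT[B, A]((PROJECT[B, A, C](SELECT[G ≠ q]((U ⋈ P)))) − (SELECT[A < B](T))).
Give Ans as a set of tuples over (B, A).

{(1, 7), (19, 34), (21, 7), (24, 34), (25, 7)}

U ⋈ P (natural join on F): {(11, w, t, 7, 1, k), (11, w, t, 7, 21, p), (11, w, t, 7, 25, x), (15, k, u, 34, 19, k), (15, k, u, 34, 24, z), (15, k, u, 34, 9, q)}
Apply σ_{G ≠ q}; surviving tuples: {(11, w, t, 7, 1, k), (11, w, t, 7, 21, p), (11, w, t, 7, 25, x), (15, k, u, 34, 19, k), (15, k, u, 34, 24, z)}
π[B, A, C]: project onto (B, A, C) → {(1, 7, 11), (19, 34, 15), (21, 7, 11), (24, 34, 15), (25, 7, 11)}
Apply σ_{A < B}; surviving tuples: {(15, 2, 13), (33, 22, 6), (34, 18, 19), (9, 6, 33)}
Set difference of the two operands is {(1, 7, 11), (19, 34, 15), (21, 7, 11), (24, 34, 15), (25, 7, 11)}.
π[B, A]: project onto (B, A) → {(1, 7), (19, 34), (21, 7), (24, 34), (25, 7)}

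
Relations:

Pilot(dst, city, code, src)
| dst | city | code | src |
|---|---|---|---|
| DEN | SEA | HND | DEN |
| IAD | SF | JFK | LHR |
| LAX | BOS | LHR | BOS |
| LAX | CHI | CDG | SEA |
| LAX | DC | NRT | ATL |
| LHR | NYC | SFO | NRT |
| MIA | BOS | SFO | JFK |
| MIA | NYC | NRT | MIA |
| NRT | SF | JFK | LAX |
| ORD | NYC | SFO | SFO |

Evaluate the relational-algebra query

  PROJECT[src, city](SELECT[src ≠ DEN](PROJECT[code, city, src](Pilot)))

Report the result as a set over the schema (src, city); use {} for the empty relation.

π[code, city, src]: project onto (code, city, src) → {(CDG, CHI, SEA), (HND, SEA, DEN), (JFK, SF, LAX), (JFK, SF, LHR), (LHR, BOS, BOS), (NRT, DC, ATL), (NRT, NYC, MIA), (SFO, BOS, JFK), (SFO, NYC, NRT), (SFO, NYC, SFO)}
σ[src ≠ DEN]: keep tuples satisfying src ≠ DEN → {(CDG, CHI, SEA), (JFK, SF, LAX), (JFK, SF, LHR), (LHR, BOS, BOS), (NRT, DC, ATL), (NRT, NYC, MIA), (SFO, BOS, JFK), (SFO, NYC, NRT), (SFO, NYC, SFO)}
π[src, city]: project onto (src, city) → {(ATL, DC), (BOS, BOS), (JFK, BOS), (LAX, SF), (LHR, SF), (MIA, NYC), (NRT, NYC), (SEA, CHI), (SFO, NYC)}

{(ATL, DC), (BOS, BOS), (JFK, BOS), (LAX, SF), (LHR, SF), (MIA, NYC), (NRT, NYC), (SEA, CHI), (SFO, NYC)}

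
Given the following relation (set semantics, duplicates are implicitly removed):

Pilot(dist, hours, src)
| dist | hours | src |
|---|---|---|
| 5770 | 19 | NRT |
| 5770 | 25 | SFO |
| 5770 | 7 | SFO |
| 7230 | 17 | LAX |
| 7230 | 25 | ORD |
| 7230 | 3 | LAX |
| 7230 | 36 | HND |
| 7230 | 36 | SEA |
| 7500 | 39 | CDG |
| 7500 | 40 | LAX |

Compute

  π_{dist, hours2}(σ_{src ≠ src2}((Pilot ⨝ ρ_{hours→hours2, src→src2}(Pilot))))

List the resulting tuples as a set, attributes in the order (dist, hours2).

{(5770, 19), (5770, 25), (5770, 7), (7230, 17), (7230, 25), (7230, 3), (7230, 36), (7500, 39), (7500, 40)}

ρ[hours→hours2, src→src2]: schema becomes (dist, hours2, src2); tuples unchanged.
Joining Pilot and ρ_{hours→hours2, src→src2}(Pilot) on dist yields {(5770, 19, NRT, 19, NRT), (5770, 19, NRT, 25, SFO), (5770, 19, NRT, 7, SFO), (5770, 25, SFO, 19, NRT), (5770, 25, SFO, 25, SFO), (5770, 25, SFO, 7, SFO), (5770, 7, SFO, 19, NRT), (5770, 7, SFO, 25, SFO), (5770, 7, SFO, 7, SFO), (7230, 17, LAX, 17, LAX), (7230, 17, LAX, 25, ORD), (7230, 17, LAX, 3, LAX), (7230, 17, LAX, 36, HND), (7230, 17, LAX, 36, SEA), (7230, 25, ORD, 17, LAX), (7230, 25, ORD, 25, ORD), (7230, 25, ORD, 3, LAX), (7230, 25, ORD, 36, HND), (7230, 25, ORD, 36, SEA), (7230, 3, LAX, 17, LAX), (7230, 3, LAX, 25, ORD), (7230, 3, LAX, 3, LAX), (7230, 3, LAX, 36, HND), (7230, 3, LAX, 36, SEA), (7230, 36, HND, 17, LAX), (7230, 36, HND, 25, ORD), (7230, 36, HND, 3, LAX), (7230, 36, HND, 36, HND), (7230, 36, HND, 36, SEA), (7230, 36, SEA, 17, LAX), (7230, 36, SEA, 25, ORD), (7230, 36, SEA, 3, LAX), (7230, 36, SEA, 36, HND), (7230, 36, SEA, 36, SEA), (7500, 39, CDG, 39, CDG), (7500, 39, CDG, 40, LAX), (7500, 40, LAX, 39, CDG), (7500, 40, LAX, 40, LAX)}.
Apply σ_{src ≠ src2}; surviving tuples: {(5770, 19, NRT, 25, SFO), (5770, 19, NRT, 7, SFO), (5770, 25, SFO, 19, NRT), (5770, 7, SFO, 19, NRT), (7230, 17, LAX, 25, ORD), (7230, 17, LAX, 36, HND), (7230, 17, LAX, 36, SEA), (7230, 25, ORD, 17, LAX), (7230, 25, ORD, 3, LAX), (7230, 25, ORD, 36, HND), (7230, 25, ORD, 36, SEA), (7230, 3, LAX, 25, ORD), (7230, 3, LAX, 36, HND), (7230, 3, LAX, 36, SEA), (7230, 36, HND, 17, LAX), (7230, 36, HND, 25, ORD), (7230, 36, HND, 3, LAX), (7230, 36, HND, 36, SEA), (7230, 36, SEA, 17, LAX), (7230, 36, SEA, 25, ORD), (7230, 36, SEA, 3, LAX), (7230, 36, SEA, 36, HND), (7500, 39, CDG, 40, LAX), (7500, 40, LAX, 39, CDG)}
Projecting to dist, hours2 (15 duplicate(s) eliminated): {(5770, 19), (5770, 25), (5770, 7), (7230, 17), (7230, 25), (7230, 3), (7230, 36), (7500, 39), (7500, 40)}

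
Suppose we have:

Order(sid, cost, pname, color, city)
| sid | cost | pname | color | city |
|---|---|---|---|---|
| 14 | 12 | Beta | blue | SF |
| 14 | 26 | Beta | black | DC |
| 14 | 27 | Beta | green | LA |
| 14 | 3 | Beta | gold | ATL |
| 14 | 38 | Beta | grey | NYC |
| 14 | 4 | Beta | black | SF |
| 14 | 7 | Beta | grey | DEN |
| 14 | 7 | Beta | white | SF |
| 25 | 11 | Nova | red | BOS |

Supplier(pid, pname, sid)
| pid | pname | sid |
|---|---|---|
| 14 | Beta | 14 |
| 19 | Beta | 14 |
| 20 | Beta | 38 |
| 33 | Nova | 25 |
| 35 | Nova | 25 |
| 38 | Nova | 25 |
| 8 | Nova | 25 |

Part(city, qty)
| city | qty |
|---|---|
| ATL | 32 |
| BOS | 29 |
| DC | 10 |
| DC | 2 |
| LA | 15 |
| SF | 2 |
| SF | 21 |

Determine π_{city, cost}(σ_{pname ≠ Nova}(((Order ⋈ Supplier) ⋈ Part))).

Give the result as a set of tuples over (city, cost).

{(ATL, 3), (DC, 26), (LA, 27), (SF, 12), (SF, 4), (SF, 7)}

Order ⋈ Supplier (natural join on sid, pname): {(14, 12, Beta, blue, SF, 14), (14, 12, Beta, blue, SF, 19), (14, 26, Beta, black, DC, 14), (14, 26, Beta, black, DC, 19), (14, 27, Beta, green, LA, 14), (14, 27, Beta, green, LA, 19), (14, 3, Beta, gold, ATL, 14), (14, 3, Beta, gold, ATL, 19), (14, 38, Beta, grey, NYC, 14), (14, 38, Beta, grey, NYC, 19), (14, 4, Beta, black, SF, 14), (14, 4, Beta, black, SF, 19), (14, 7, Beta, grey, DEN, 14), (14, 7, Beta, grey, DEN, 19), (14, 7, Beta, white, SF, 14), (14, 7, Beta, white, SF, 19), (25, 11, Nova, red, BOS, 33), (25, 11, Nova, red, BOS, 35), (25, 11, Nova, red, BOS, 38), (25, 11, Nova, red, BOS, 8)}
(Order ⋈ Supplier) ⋈ Part (natural join on city): {(14, 12, Beta, blue, SF, 14, 2), (14, 12, Beta, blue, SF, 14, 21), (14, 12, Beta, blue, SF, 19, 2), (14, 12, Beta, blue, SF, 19, 21), (14, 26, Beta, black, DC, 14, 10), (14, 26, Beta, black, DC, 14, 2), (14, 26, Beta, black, DC, 19, 10), (14, 26, Beta, black, DC, 19, 2), (14, 27, Beta, green, LA, 14, 15), (14, 27, Beta, green, LA, 19, 15), (14, 3, Beta, gold, ATL, 14, 32), (14, 3, Beta, gold, ATL, 19, 32), (14, 4, Beta, black, SF, 14, 2), (14, 4, Beta, black, SF, 14, 21), (14, 4, Beta, black, SF, 19, 2), (14, 4, Beta, black, SF, 19, 21), (14, 7, Beta, white, SF, 14, 2), (14, 7, Beta, white, SF, 14, 21), (14, 7, Beta, white, SF, 19, 2), (14, 7, Beta, white, SF, 19, 21), (25, 11, Nova, red, BOS, 33, 29), (25, 11, Nova, red, BOS, 35, 29), (25, 11, Nova, red, BOS, 38, 29), (25, 11, Nova, red, BOS, 8, 29)}
Apply σ_{pname ≠ Nova}; surviving tuples: {(14, 12, Beta, blue, SF, 14, 2), (14, 12, Beta, blue, SF, 14, 21), (14, 12, Beta, blue, SF, 19, 2), (14, 12, Beta, blue, SF, 19, 21), (14, 26, Beta, black, DC, 14, 10), (14, 26, Beta, black, DC, 14, 2), (14, 26, Beta, black, DC, 19, 10), (14, 26, Beta, black, DC, 19, 2), (14, 27, Beta, green, LA, 14, 15), (14, 27, Beta, green, LA, 19, 15), (14, 3, Beta, gold, ATL, 14, 32), (14, 3, Beta, gold, ATL, 19, 32), (14, 4, Beta, black, SF, 14, 2), (14, 4, Beta, black, SF, 14, 21), (14, 4, Beta, black, SF, 19, 2), (14, 4, Beta, black, SF, 19, 21), (14, 7, Beta, white, SF, 14, 2), (14, 7, Beta, white, SF, 14, 21), (14, 7, Beta, white, SF, 19, 2), (14, 7, Beta, white, SF, 19, 21)}
π_{city, cost} gives {(ATL, 3), (DC, 26), (LA, 27), (SF, 12), (SF, 4), (SF, 7)} (14 duplicate(s) eliminated).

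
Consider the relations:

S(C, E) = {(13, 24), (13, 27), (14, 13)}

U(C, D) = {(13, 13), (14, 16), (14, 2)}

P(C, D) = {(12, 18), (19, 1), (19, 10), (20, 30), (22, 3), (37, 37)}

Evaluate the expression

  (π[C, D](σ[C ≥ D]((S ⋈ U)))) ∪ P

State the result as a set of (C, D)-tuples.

{(12, 18), (13, 13), (14, 2), (19, 1), (19, 10), (20, 30), (22, 3), (37, 37)}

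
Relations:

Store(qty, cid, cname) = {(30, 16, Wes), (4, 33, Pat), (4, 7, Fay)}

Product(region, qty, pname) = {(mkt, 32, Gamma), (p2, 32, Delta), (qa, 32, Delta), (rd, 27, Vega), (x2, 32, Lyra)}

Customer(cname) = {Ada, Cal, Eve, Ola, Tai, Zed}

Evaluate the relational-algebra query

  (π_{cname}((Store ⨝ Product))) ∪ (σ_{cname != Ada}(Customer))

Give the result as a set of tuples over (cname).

Joining Store and Product on qty yields {}.
Projecting to cname: {}
Filtering on cname != Ada leaves {Cal, Eve, Ola, Tai, Zed}.
Union: {} with {Cal, Eve, Ola, Tai, Zed} → {Cal, Eve, Ola, Tai, Zed}

{Cal, Eve, Ola, Tai, Zed}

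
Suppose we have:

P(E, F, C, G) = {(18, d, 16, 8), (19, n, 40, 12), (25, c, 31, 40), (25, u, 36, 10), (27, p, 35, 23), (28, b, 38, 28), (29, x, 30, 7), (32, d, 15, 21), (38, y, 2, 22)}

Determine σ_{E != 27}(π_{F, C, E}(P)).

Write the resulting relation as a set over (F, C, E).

{(b, 38, 28), (c, 31, 25), (d, 15, 32), (d, 16, 18), (n, 40, 19), (u, 36, 25), (x, 30, 29), (y, 2, 38)}

Projecting to F, C, E: {(b, 38, 28), (c, 31, 25), (d, 15, 32), (d, 16, 18), (n, 40, 19), (p, 35, 27), (u, 36, 25), (x, 30, 29), (y, 2, 38)}
σ[E != 27]: keep tuples satisfying E != 27 → {(b, 38, 28), (c, 31, 25), (d, 15, 32), (d, 16, 18), (n, 40, 19), (u, 36, 25), (x, 30, 29), (y, 2, 38)}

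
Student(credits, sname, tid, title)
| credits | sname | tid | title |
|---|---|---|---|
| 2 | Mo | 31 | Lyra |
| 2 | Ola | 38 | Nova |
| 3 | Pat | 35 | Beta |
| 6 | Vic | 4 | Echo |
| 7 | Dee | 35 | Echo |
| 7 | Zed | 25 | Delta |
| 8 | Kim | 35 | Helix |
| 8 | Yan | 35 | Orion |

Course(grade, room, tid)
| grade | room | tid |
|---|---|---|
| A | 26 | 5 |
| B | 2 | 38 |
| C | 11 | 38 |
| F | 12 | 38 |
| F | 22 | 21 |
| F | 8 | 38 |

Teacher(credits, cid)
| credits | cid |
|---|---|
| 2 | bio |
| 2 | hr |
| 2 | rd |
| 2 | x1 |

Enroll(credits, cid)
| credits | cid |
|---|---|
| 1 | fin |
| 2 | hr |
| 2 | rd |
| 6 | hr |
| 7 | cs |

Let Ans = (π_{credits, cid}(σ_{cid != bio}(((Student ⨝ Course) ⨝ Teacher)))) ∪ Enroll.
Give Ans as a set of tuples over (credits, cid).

{(1, fin), (2, hr), (2, rd), (2, x1), (6, hr), (7, cs)}

Natural join on tid: {(2, Ola, 38, Nova, B, 2), (2, Ola, 38, Nova, C, 11), (2, Ola, 38, Nova, F, 12), (2, Ola, 38, Nova, F, 8)}
Natural join on credits: {(2, Ola, 38, Nova, B, 2, bio), (2, Ola, 38, Nova, B, 2, hr), (2, Ola, 38, Nova, B, 2, rd), (2, Ola, 38, Nova, B, 2, x1), (2, Ola, 38, Nova, C, 11, bio), (2, Ola, 38, Nova, C, 11, hr), (2, Ola, 38, Nova, C, 11, rd), (2, Ola, 38, Nova, C, 11, x1), (2, Ola, 38, Nova, F, 12, bio), (2, Ola, 38, Nova, F, 12, hr), (2, Ola, 38, Nova, F, 12, rd), (2, Ola, 38, Nova, F, 12, x1), (2, Ola, 38, Nova, F, 8, bio), (2, Ola, 38, Nova, F, 8, hr), (2, Ola, 38, Nova, F, 8, rd), (2, Ola, 38, Nova, F, 8, x1)}
Apply σ_{cid != bio}; surviving tuples: {(2, Ola, 38, Nova, B, 2, hr), (2, Ola, 38, Nova, B, 2, rd), (2, Ola, 38, Nova, B, 2, x1), (2, Ola, 38, Nova, C, 11, hr), (2, Ola, 38, Nova, C, 11, rd), (2, Ola, 38, Nova, C, 11, x1), (2, Ola, 38, Nova, F, 12, hr), (2, Ola, 38, Nova, F, 12, rd), (2, Ola, 38, Nova, F, 12, x1), (2, Ola, 38, Nova, F, 8, hr), (2, Ola, 38, Nova, F, 8, rd), (2, Ola, 38, Nova, F, 8, x1)}
Projecting to credits, cid (9 duplicate(s) eliminated): {(2, hr), (2, rd), (2, x1)}
Set union of the two operands is {(1, fin), (2, hr), (2, rd), (2, x1), (6, hr), (7, cs)}.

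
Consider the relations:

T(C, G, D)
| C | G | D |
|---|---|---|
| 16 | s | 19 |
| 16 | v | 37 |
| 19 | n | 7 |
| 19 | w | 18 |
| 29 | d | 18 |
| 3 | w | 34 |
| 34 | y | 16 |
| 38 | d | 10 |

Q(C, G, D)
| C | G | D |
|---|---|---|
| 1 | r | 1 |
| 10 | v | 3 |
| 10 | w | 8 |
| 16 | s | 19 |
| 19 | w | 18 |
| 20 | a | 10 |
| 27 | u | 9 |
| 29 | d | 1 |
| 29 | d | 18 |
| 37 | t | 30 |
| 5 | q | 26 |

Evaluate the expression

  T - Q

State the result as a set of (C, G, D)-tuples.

{(16, v, 37), (19, n, 7), (3, w, 34), (34, y, 16), (38, d, 10)}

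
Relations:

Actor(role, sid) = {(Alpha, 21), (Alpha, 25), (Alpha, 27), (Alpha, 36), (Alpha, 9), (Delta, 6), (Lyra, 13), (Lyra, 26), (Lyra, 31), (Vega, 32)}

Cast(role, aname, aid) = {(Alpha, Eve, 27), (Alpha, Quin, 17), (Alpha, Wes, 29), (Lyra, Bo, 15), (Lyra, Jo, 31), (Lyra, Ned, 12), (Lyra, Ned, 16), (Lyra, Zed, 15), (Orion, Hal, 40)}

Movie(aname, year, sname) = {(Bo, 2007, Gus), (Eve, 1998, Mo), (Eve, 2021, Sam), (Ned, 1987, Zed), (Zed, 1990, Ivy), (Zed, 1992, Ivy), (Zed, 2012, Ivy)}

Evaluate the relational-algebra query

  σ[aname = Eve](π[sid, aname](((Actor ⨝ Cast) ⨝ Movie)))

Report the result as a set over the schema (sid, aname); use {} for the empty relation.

{(21, Eve), (25, Eve), (27, Eve), (36, Eve), (9, Eve)}

Joining Actor and Cast on role yields {(Alpha, 21, Eve, 27), (Alpha, 21, Quin, 17), (Alpha, 21, Wes, 29), (Alpha, 25, Eve, 27), (Alpha, 25, Quin, 17), (Alpha, 25, Wes, 29), (Alpha, 27, Eve, 27), (Alpha, 27, Quin, 17), (Alpha, 27, Wes, 29), (Alpha, 36, Eve, 27), (Alpha, 36, Quin, 17), (Alpha, 36, Wes, 29), (Alpha, 9, Eve, 27), (Alpha, 9, Quin, 17), (Alpha, 9, Wes, 29), (Lyra, 13, Bo, 15), (Lyra, 13, Jo, 31), (Lyra, 13, Ned, 12), (Lyra, 13, Ned, 16), (Lyra, 13, Zed, 15), (Lyra, 26, Bo, 15), (Lyra, 26, Jo, 31), (Lyra, 26, Ned, 12), (Lyra, 26, Ned, 16), (Lyra, 26, Zed, 15), (Lyra, 31, Bo, 15), (Lyra, 31, Jo, 31), (Lyra, 31, Ned, 12), (Lyra, 31, Ned, 16), (Lyra, 31, Zed, 15)}.
Joining (Actor ⨝ Cast) and Movie on aname yields {(Alpha, 21, Eve, 27, 1998, Mo), (Alpha, 21, Eve, 27, 2021, Sam), (Alpha, 25, Eve, 27, 1998, Mo), (Alpha, 25, Eve, 27, 2021, Sam), (Alpha, 27, Eve, 27, 1998, Mo), (Alpha, 27, Eve, 27, 2021, Sam), (Alpha, 36, Eve, 27, 1998, Mo), (Alpha, 36, Eve, 27, 2021, Sam), (Alpha, 9, Eve, 27, 1998, Mo), (Alpha, 9, Eve, 27, 2021, Sam), (Lyra, 13, Bo, 15, 2007, Gus), (Lyra, 13, Ned, 12, 1987, Zed), (Lyra, 13, Ned, 16, 1987, Zed), (Lyra, 13, Zed, 15, 1990, Ivy), (Lyra, 13, Zed, 15, 1992, Ivy), (Lyra, 13, Zed, 15, 2012, Ivy), (Lyra, 26, Bo, 15, 2007, Gus), (Lyra, 26, Ned, 12, 1987, Zed), (Lyra, 26, Ned, 16, 1987, Zed), (Lyra, 26, Zed, 15, 1990, Ivy), (Lyra, 26, Zed, 15, 1992, Ivy), (Lyra, 26, Zed, 15, 2012, Ivy), (Lyra, 31, Bo, 15, 2007, Gus), (Lyra, 31, Ned, 12, 1987, Zed), (Lyra, 31, Ned, 16, 1987, Zed), (Lyra, 31, Zed, 15, 1990, Ivy), (Lyra, 31, Zed, 15, 1992, Ivy), (Lyra, 31, Zed, 15, 2012, Ivy)}.
π[sid, aname]: project onto (sid, aname) (14 duplicate(s) eliminated) → {(13, Bo), (13, Ned), (13, Zed), (21, Eve), (25, Eve), (26, Bo), (26, Ned), (26, Zed), (27, Eve), (31, Bo), (31, Ned), (31, Zed), (36, Eve), (9, Eve)}
Filtering on aname = Eve leaves {(21, Eve), (25, Eve), (27, Eve), (36, Eve), (9, Eve)}.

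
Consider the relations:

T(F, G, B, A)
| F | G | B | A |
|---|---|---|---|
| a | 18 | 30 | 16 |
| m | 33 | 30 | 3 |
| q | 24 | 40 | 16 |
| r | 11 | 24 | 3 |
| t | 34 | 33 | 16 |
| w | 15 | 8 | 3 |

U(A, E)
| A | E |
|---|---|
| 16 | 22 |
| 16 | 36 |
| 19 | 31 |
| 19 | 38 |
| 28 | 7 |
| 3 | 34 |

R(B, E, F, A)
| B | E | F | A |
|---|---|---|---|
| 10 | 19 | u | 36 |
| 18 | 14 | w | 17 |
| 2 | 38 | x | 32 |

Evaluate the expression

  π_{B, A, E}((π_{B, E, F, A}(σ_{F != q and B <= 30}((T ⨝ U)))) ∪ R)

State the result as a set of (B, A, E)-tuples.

{(10, 36, 19), (18, 17, 14), (2, 32, 38), (24, 3, 34), (30, 16, 22), (30, 16, 36), (30, 3, 34), (8, 3, 34)}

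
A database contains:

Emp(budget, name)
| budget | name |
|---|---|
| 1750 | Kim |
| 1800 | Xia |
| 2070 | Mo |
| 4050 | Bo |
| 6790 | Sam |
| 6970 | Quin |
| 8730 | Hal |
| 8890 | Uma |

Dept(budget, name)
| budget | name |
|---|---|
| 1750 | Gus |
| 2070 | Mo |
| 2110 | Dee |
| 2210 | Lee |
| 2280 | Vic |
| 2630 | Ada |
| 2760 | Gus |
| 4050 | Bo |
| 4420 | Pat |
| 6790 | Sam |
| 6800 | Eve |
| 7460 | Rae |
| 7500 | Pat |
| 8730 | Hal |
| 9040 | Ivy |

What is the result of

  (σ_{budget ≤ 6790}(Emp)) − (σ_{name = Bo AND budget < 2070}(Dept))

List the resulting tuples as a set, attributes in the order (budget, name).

Selection budget ≤ 6790: {(1750, Kim), (1800, Xia), (2070, Mo), (4050, Bo), (6790, Sam)}
Selection name = Bo AND budget < 2070: {}
Difference: {(1750, Kim), (1800, Xia), (2070, Mo), (4050, Bo), (6790, Sam)} with {} → {(1750, Kim), (1800, Xia), (2070, Mo), (4050, Bo), (6790, Sam)}

{(1750, Kim), (1800, Xia), (2070, Mo), (4050, Bo), (6790, Sam)}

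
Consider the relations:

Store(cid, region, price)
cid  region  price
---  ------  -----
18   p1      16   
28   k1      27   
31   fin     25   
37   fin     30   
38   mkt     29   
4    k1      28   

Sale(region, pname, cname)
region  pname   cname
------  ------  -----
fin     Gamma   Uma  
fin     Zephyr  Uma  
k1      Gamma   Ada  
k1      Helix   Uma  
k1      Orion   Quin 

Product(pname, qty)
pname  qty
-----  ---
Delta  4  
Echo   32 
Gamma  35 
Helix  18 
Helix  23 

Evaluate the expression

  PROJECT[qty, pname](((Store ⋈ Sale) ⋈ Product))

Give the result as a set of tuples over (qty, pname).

{(18, Helix), (23, Helix), (35, Gamma)}

Joining Store and Sale on region yields {(28, k1, 27, Gamma, Ada), (28, k1, 27, Helix, Uma), (28, k1, 27, Orion, Quin), (31, fin, 25, Gamma, Uma), (31, fin, 25, Zephyr, Uma), (37, fin, 30, Gamma, Uma), (37, fin, 30, Zephyr, Uma), (4, k1, 28, Gamma, Ada), (4, k1, 28, Helix, Uma), (4, k1, 28, Orion, Quin)}.
Joining (Store ⋈ Sale) and Product on pname yields {(28, k1, 27, Gamma, Ada, 35), (28, k1, 27, Helix, Uma, 18), (28, k1, 27, Helix, Uma, 23), (31, fin, 25, Gamma, Uma, 35), (37, fin, 30, Gamma, Uma, 35), (4, k1, 28, Gamma, Ada, 35), (4, k1, 28, Helix, Uma, 18), (4, k1, 28, Helix, Uma, 23)}.
π_{qty, pname} gives {(18, Helix), (23, Helix), (35, Gamma)} (5 duplicate(s) eliminated).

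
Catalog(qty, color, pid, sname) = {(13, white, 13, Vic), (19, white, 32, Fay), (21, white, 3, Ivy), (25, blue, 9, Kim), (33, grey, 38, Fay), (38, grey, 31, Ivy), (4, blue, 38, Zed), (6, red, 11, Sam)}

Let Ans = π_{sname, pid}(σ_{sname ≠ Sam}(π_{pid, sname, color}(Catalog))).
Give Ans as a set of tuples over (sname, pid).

Keep only column(s) pid, sname, color: {(11, Sam, red), (13, Vic, white), (3, Ivy, white), (31, Ivy, grey), (32, Fay, white), (38, Fay, grey), (38, Zed, blue), (9, Kim, blue)}
Filtering on sname ≠ Sam leaves {(13, Vic, white), (3, Ivy, white), (31, Ivy, grey), (32, Fay, white), (38, Fay, grey), (38, Zed, blue), (9, Kim, blue)}.
Keep only column(s) sname, pid: {(Fay, 32), (Fay, 38), (Ivy, 3), (Ivy, 31), (Kim, 9), (Vic, 13), (Zed, 38)}

{(Fay, 32), (Fay, 38), (Ivy, 3), (Ivy, 31), (Kim, 9), (Vic, 13), (Zed, 38)}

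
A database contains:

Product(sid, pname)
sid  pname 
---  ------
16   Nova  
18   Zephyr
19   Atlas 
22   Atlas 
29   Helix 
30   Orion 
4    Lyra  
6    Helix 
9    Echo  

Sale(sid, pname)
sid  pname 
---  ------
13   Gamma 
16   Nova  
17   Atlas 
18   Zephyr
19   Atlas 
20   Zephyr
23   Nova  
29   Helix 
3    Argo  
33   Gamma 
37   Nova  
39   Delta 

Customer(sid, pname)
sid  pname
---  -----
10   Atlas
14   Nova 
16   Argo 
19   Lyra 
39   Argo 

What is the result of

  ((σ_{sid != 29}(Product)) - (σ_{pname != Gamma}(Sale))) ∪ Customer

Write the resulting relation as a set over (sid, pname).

{(10, Atlas), (14, Nova), (16, Argo), (19, Lyra), (22, Atlas), (30, Orion), (39, Argo), (4, Lyra), (6, Helix), (9, Echo)}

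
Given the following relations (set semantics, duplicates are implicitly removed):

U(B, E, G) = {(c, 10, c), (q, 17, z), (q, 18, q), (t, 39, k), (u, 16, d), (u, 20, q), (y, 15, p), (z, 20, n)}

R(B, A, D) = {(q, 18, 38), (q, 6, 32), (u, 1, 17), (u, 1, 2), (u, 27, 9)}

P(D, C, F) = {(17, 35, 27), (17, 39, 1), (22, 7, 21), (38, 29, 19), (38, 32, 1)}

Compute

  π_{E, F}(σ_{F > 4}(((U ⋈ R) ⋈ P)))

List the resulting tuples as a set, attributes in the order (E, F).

Joining U and R on B yields {(q, 17, z, 18, 38), (q, 17, z, 6, 32), (q, 18, q, 18, 38), (q, 18, q, 6, 32), (u, 16, d, 1, 17), (u, 16, d, 1, 2), (u, 16, d, 27, 9), (u, 20, q, 1, 17), (u, 20, q, 1, 2), (u, 20, q, 27, 9)}.
Joining (U ⋈ R) and P on D yields {(q, 17, z, 18, 38, 29, 19), (q, 17, z, 18, 38, 32, 1), (q, 18, q, 18, 38, 29, 19), (q, 18, q, 18, 38, 32, 1), (u, 16, d, 1, 17, 35, 27), (u, 16, d, 1, 17, 39, 1), (u, 20, q, 1, 17, 35, 27), (u, 20, q, 1, 17, 39, 1)}.
Filtering on F > 4 leaves {(q, 17, z, 18, 38, 29, 19), (q, 18, q, 18, 38, 29, 19), (u, 16, d, 1, 17, 35, 27), (u, 20, q, 1, 17, 35, 27)}.
Keep only column(s) E, F: {(16, 27), (17, 19), (18, 19), (20, 27)}

{(16, 27), (17, 19), (18, 19), (20, 27)}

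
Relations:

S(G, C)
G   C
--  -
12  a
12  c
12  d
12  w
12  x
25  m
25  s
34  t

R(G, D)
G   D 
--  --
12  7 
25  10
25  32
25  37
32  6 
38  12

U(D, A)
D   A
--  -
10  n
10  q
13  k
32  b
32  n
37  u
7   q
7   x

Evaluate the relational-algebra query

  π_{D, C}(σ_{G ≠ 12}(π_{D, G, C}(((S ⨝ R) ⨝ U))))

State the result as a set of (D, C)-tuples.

Natural join on G: {(12, a, 7), (12, c, 7), (12, d, 7), (12, w, 7), (12, x, 7), (25, m, 10), (25, m, 32), (25, m, 37), (25, s, 10), (25, s, 32), (25, s, 37)}
Natural join on D: {(12, a, 7, q), (12, a, 7, x), (12, c, 7, q), (12, c, 7, x), (12, d, 7, q), (12, d, 7, x), (12, w, 7, q), (12, w, 7, x), (12, x, 7, q), (12, x, 7, x), (25, m, 10, n), (25, m, 10, q), (25, m, 32, b), (25, m, 32, n), (25, m, 37, u), (25, s, 10, n), (25, s, 10, q), (25, s, 32, b), (25, s, 32, n), (25, s, 37, u)}
π_{D, G, C} gives {(10, 25, m), (10, 25, s), (32, 25, m), (32, 25, s), (37, 25, m), (37, 25, s), (7, 12, a), (7, 12, c), (7, 12, d), (7, 12, w), (7, 12, x)} (9 duplicate(s) eliminated).
Apply σ_{G ≠ 12}; surviving tuples: {(10, 25, m), (10, 25, s), (32, 25, m), (32, 25, s), (37, 25, m), (37, 25, s)}
π_{D, C} gives {(10, m), (10, s), (32, m), (32, s), (37, m), (37, s)}.

{(10, m), (10, s), (32, m), (32, s), (37, m), (37, s)}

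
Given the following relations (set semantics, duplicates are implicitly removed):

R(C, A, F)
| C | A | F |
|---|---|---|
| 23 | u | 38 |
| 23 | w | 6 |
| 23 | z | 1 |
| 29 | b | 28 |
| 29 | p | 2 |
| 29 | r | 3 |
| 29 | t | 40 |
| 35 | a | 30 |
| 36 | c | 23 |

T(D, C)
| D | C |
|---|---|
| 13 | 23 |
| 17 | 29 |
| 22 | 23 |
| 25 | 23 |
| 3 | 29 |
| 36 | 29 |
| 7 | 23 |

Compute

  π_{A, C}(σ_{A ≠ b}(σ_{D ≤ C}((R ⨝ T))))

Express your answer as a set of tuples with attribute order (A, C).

{(p, 29), (r, 29), (t, 29), (u, 23), (w, 23), (z, 23)}

Natural join on C: {(23, u, 38, 13), (23, u, 38, 22), (23, u, 38, 25), (23, u, 38, 7), (23, w, 6, 13), (23, w, 6, 22), (23, w, 6, 25), (23, w, 6, 7), (23, z, 1, 13), (23, z, 1, 22), (23, z, 1, 25), (23, z, 1, 7), (29, b, 28, 17), (29, b, 28, 3), (29, b, 28, 36), (29, p, 2, 17), (29, p, 2, 3), (29, p, 2, 36), (29, r, 3, 17), (29, r, 3, 3), (29, r, 3, 36), (29, t, 40, 17), (29, t, 40, 3), (29, t, 40, 36)}
Selection D ≤ C: {(23, u, 38, 13), (23, u, 38, 22), (23, u, 38, 7), (23, w, 6, 13), (23, w, 6, 22), (23, w, 6, 7), (23, z, 1, 13), (23, z, 1, 22), (23, z, 1, 7), (29, b, 28, 17), (29, b, 28, 3), (29, p, 2, 17), (29, p, 2, 3), (29, r, 3, 17), (29, r, 3, 3), (29, t, 40, 17), (29, t, 40, 3)}
Selection A ≠ b: {(23, u, 38, 13), (23, u, 38, 22), (23, u, 38, 7), (23, w, 6, 13), (23, w, 6, 22), (23, w, 6, 7), (23, z, 1, 13), (23, z, 1, 22), (23, z, 1, 7), (29, p, 2, 17), (29, p, 2, 3), (29, r, 3, 17), (29, r, 3, 3), (29, t, 40, 17), (29, t, 40, 3)}
π_{A, C} gives {(p, 29), (r, 29), (t, 29), (u, 23), (w, 23), (z, 23)} (9 duplicate(s) eliminated).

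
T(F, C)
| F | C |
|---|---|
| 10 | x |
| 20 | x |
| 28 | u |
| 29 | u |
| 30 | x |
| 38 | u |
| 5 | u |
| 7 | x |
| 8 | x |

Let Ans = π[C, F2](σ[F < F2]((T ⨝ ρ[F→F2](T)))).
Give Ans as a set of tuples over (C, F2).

ρ[F→F2]: schema becomes (F2, C); tuples unchanged.
Natural join on C: {(10, x, 10), (10, x, 20), (10, x, 30), (10, x, 7), (10, x, 8), (20, x, 10), (20, x, 20), (20, x, 30), (20, x, 7), (20, x, 8), (28, u, 28), (28, u, 29), (28, u, 38), (28, u, 5), (29, u, 28), (29, u, 29), (29, u, 38), (29, u, 5), (30, x, 10), (30, x, 20), (30, x, 30), (30, x, 7), (30, x, 8), (38, u, 28), (38, u, 29), (38, u, 38), (38, u, 5), (5, u, 28), (5, u, 29), (5, u, 38), (5, u, 5), (7, x, 10), (7, x, 20), (7, x, 30), (7, x, 7), (7, x, 8), (8, x, 10), (8, x, 20), (8, x, 30), (8, x, 7), (8, x, 8)}
σ[F < F2]: keep tuples satisfying F < F2 → {(10, x, 20), (10, x, 30), (20, x, 30), (28, u, 29), (28, u, 38), (29, u, 38), (5, u, 28), (5, u, 29), (5, u, 38), (7, x, 10), (7, x, 20), (7, x, 30), (7, x, 8), (8, x, 10), (8, x, 20), (8, x, 30)}
π[C, F2]: project onto (C, F2) (9 duplicate(s) eliminated) → {(u, 28), (u, 29), (u, 38), (x, 10), (x, 20), (x, 30), (x, 8)}

{(u, 28), (u, 29), (u, 38), (x, 10), (x, 20), (x, 30), (x, 8)}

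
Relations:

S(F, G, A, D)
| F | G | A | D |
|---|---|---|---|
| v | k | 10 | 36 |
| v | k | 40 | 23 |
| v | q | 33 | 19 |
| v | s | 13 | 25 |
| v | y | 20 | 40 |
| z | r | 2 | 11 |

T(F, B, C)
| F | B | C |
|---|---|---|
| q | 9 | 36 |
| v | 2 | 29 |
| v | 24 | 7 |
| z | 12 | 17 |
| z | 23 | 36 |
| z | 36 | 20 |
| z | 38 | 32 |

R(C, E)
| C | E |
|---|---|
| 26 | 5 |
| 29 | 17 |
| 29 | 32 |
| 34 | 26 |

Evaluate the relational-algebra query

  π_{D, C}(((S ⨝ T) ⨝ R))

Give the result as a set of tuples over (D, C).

Natural join on F: {(v, k, 10, 36, 2, 29), (v, k, 10, 36, 24, 7), (v, k, 40, 23, 2, 29), (v, k, 40, 23, 24, 7), (v, q, 33, 19, 2, 29), (v, q, 33, 19, 24, 7), (v, s, 13, 25, 2, 29), (v, s, 13, 25, 24, 7), (v, y, 20, 40, 2, 29), (v, y, 20, 40, 24, 7), (z, r, 2, 11, 12, 17), (z, r, 2, 11, 23, 36), (z, r, 2, 11, 36, 20), (z, r, 2, 11, 38, 32)}
Natural join on C: {(v, k, 10, 36, 2, 29, 17), (v, k, 10, 36, 2, 29, 32), (v, k, 40, 23, 2, 29, 17), (v, k, 40, 23, 2, 29, 32), (v, q, 33, 19, 2, 29, 17), (v, q, 33, 19, 2, 29, 32), (v, s, 13, 25, 2, 29, 17), (v, s, 13, 25, 2, 29, 32), (v, y, 20, 40, 2, 29, 17), (v, y, 20, 40, 2, 29, 32)}
Keep only column(s) D, C (5 duplicate(s) eliminated): {(19, 29), (23, 29), (25, 29), (36, 29), (40, 29)}

{(19, 29), (23, 29), (25, 29), (36, 29), (40, 29)}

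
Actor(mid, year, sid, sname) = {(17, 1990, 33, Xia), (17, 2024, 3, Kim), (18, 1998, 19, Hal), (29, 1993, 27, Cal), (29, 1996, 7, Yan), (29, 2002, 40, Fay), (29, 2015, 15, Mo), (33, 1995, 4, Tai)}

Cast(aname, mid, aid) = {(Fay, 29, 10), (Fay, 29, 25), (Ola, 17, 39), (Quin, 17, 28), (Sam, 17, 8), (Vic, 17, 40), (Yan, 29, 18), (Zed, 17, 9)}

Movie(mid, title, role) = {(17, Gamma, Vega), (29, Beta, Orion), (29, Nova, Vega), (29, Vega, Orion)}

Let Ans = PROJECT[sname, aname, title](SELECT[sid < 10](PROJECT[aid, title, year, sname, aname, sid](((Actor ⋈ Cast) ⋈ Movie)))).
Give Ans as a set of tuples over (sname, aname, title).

{(Kim, Ola, Gamma), (Kim, Quin, Gamma), (Kim, Sam, Gamma), (Kim, Vic, Gamma), (Kim, Zed, Gamma), (Yan, Fay, Beta), (Yan, Fay, Nova), (Yan, Fay, Vega), (Yan, Yan, Beta), (Yan, Yan, Nova), (Yan, Yan, Vega)}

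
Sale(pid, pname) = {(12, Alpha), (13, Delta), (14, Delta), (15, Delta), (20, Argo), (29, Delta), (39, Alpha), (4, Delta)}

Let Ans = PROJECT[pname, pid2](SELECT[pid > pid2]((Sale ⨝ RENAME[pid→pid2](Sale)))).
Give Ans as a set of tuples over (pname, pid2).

ρ[pid→pid2]: schema becomes (pid2, pname); tuples unchanged.
Natural join on pname: {(12, Alpha, 12), (12, Alpha, 39), (13, Delta, 13), (13, Delta, 14), (13, Delta, 15), (13, Delta, 29), (13, Delta, 4), (14, Delta, 13), (14, Delta, 14), (14, Delta, 15), (14, Delta, 29), (14, Delta, 4), (15, Delta, 13), (15, Delta, 14), (15, Delta, 15), (15, Delta, 29), (15, Delta, 4), (20, Argo, 20), (29, Delta, 13), (29, Delta, 14), (29, Delta, 15), (29, Delta, 29), (29, Delta, 4), (39, Alpha, 12), (39, Alpha, 39), (4, Delta, 13), (4, Delta, 14), (4, Delta, 15), (4, Delta, 29), (4, Delta, 4)}
σ[pid > pid2]: keep tuples satisfying pid > pid2 → {(13, Delta, 4), (14, Delta, 13), (14, Delta, 4), (15, Delta, 13), (15, Delta, 14), (15, Delta, 4), (29, Delta, 13), (29, Delta, 14), (29, Delta, 15), (29, Delta, 4), (39, Alpha, 12)}
π[pname, pid2]: project onto (pname, pid2) (6 duplicate(s) eliminated) → {(Alpha, 12), (Delta, 13), (Delta, 14), (Delta, 15), (Delta, 4)}

{(Alpha, 12), (Delta, 13), (Delta, 14), (Delta, 15), (Delta, 4)}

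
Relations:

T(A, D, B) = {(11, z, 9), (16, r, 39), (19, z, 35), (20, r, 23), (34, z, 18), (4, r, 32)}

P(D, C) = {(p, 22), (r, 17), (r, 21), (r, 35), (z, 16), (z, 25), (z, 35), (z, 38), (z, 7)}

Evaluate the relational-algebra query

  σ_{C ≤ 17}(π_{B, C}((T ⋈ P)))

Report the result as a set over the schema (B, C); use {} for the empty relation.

{(18, 16), (18, 7), (23, 17), (32, 17), (35, 16), (35, 7), (39, 17), (9, 16), (9, 7)}

T ⋈ P (natural join on D): {(11, z, 9, 16), (11, z, 9, 25), (11, z, 9, 35), (11, z, 9, 38), (11, z, 9, 7), (16, r, 39, 17), (16, r, 39, 21), (16, r, 39, 35), (19, z, 35, 16), (19, z, 35, 25), (19, z, 35, 35), (19, z, 35, 38), (19, z, 35, 7), (20, r, 23, 17), (20, r, 23, 21), (20, r, 23, 35), (34, z, 18, 16), (34, z, 18, 25), (34, z, 18, 35), (34, z, 18, 38), (34, z, 18, 7), (4, r, 32, 17), (4, r, 32, 21), (4, r, 32, 35)}
Projecting to B, C: {(18, 16), (18, 25), (18, 35), (18, 38), (18, 7), (23, 17), (23, 21), (23, 35), (32, 17), (32, 21), (32, 35), (35, 16), (35, 25), (35, 35), (35, 38), (35, 7), (39, 17), (39, 21), (39, 35), (9, 16), (9, 25), (9, 35), (9, 38), (9, 7)}
Selection C ≤ 17: {(18, 16), (18, 7), (23, 17), (32, 17), (35, 16), (35, 7), (39, 17), (9, 16), (9, 7)}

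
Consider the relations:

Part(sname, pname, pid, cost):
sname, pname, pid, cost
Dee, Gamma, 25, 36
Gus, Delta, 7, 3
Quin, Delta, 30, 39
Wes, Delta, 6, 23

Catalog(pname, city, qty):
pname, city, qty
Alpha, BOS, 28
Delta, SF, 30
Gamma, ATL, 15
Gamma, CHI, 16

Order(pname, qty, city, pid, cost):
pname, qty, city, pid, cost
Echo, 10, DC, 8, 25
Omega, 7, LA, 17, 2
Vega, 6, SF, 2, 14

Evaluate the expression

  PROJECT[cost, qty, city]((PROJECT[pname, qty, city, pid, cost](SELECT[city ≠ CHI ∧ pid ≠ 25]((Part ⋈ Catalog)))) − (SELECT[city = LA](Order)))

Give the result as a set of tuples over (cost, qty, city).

{(23, 30, SF), (3, 30, SF), (39, 30, SF)}

Part ⋈ Catalog (natural join on pname): {(Dee, Gamma, 25, 36, ATL, 15), (Dee, Gamma, 25, 36, CHI, 16), (Gus, Delta, 7, 3, SF, 30), (Quin, Delta, 30, 39, SF, 30), (Wes, Delta, 6, 23, SF, 30)}
Selection city ≠ CHI ∧ pid ≠ 25: {(Gus, Delta, 7, 3, SF, 30), (Quin, Delta, 30, 39, SF, 30), (Wes, Delta, 6, 23, SF, 30)}
π_{pname, qty, city, pid, cost} gives {(Delta, 30, SF, 30, 39), (Delta, 30, SF, 6, 23), (Delta, 30, SF, 7, 3)}.
Selection city = LA: {(Omega, 7, LA, 17, 2)}
Set difference of the two operands is {(Delta, 30, SF, 30, 39), (Delta, 30, SF, 6, 23), (Delta, 30, SF, 7, 3)}.
π_{cost, qty, city} gives {(23, 30, SF), (3, 30, SF), (39, 30, SF)}.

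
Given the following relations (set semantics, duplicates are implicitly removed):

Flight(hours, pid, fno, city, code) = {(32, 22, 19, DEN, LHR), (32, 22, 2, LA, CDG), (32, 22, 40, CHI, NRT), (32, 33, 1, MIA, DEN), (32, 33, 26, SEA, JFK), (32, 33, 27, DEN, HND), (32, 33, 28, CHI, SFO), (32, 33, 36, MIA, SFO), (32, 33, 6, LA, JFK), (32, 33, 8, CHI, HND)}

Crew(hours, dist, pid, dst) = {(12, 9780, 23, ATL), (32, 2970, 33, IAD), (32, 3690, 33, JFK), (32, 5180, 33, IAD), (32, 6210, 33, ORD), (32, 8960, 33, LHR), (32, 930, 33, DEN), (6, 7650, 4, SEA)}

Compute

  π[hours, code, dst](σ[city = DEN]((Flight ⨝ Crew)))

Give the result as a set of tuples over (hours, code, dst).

{(32, HND, DEN), (32, HND, IAD), (32, HND, JFK), (32, HND, LHR), (32, HND, ORD)}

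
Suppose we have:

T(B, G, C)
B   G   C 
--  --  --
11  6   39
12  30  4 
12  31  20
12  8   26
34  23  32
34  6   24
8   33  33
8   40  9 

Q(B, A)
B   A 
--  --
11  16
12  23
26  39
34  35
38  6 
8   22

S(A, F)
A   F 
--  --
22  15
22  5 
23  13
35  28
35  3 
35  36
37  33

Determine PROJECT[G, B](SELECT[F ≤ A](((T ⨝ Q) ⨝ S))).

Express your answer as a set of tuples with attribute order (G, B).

Natural join on B: {(11, 6, 39, 16), (12, 30, 4, 23), (12, 31, 20, 23), (12, 8, 26, 23), (34, 23, 32, 35), (34, 6, 24, 35), (8, 33, 33, 22), (8, 40, 9, 22)}
Natural join on A: {(12, 30, 4, 23, 13), (12, 31, 20, 23, 13), (12, 8, 26, 23, 13), (34, 23, 32, 35, 28), (34, 23, 32, 35, 3), (34, 23, 32, 35, 36), (34, 6, 24, 35, 28), (34, 6, 24, 35, 3), (34, 6, 24, 35, 36), (8, 33, 33, 22, 15), (8, 33, 33, 22, 5), (8, 40, 9, 22, 15), (8, 40, 9, 22, 5)}
σ[F ≤ A]: keep tuples satisfying F ≤ A → {(12, 30, 4, 23, 13), (12, 31, 20, 23, 13), (12, 8, 26, 23, 13), (34, 23, 32, 35, 28), (34, 23, 32, 35, 3), (34, 6, 24, 35, 28), (34, 6, 24, 35, 3), (8, 33, 33, 22, 15), (8, 33, 33, 22, 5), (8, 40, 9, 22, 15), (8, 40, 9, 22, 5)}
π_{G, B} gives {(23, 34), (30, 12), (31, 12), (33, 8), (40, 8), (6, 34), (8, 12)} (4 duplicate(s) eliminated).

{(23, 34), (30, 12), (31, 12), (33, 8), (40, 8), (6, 34), (8, 12)}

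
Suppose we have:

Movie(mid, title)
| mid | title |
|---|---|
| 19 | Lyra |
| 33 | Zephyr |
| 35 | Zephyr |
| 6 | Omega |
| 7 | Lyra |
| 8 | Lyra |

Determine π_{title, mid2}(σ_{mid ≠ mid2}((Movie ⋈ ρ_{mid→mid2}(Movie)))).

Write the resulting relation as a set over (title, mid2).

ρ[mid→mid2]: schema becomes (mid2, title); tuples unchanged.
Natural join on title: {(19, Lyra, 19), (19, Lyra, 7), (19, Lyra, 8), (33, Zephyr, 33), (33, Zephyr, 35), (35, Zephyr, 33), (35, Zephyr, 35), (6, Omega, 6), (7, Lyra, 19), (7, Lyra, 7), (7, Lyra, 8), (8, Lyra, 19), (8, Lyra, 7), (8, Lyra, 8)}
Filtering on mid ≠ mid2 leaves {(19, Lyra, 7), (19, Lyra, 8), (33, Zephyr, 35), (35, Zephyr, 33), (7, Lyra, 19), (7, Lyra, 8), (8, Lyra, 19), (8, Lyra, 7)}.
π[title, mid2]: project onto (title, mid2) (3 duplicate(s) eliminated) → {(Lyra, 19), (Lyra, 7), (Lyra, 8), (Zephyr, 33), (Zephyr, 35)}

{(Lyra, 19), (Lyra, 7), (Lyra, 8), (Zephyr, 33), (Zephyr, 35)}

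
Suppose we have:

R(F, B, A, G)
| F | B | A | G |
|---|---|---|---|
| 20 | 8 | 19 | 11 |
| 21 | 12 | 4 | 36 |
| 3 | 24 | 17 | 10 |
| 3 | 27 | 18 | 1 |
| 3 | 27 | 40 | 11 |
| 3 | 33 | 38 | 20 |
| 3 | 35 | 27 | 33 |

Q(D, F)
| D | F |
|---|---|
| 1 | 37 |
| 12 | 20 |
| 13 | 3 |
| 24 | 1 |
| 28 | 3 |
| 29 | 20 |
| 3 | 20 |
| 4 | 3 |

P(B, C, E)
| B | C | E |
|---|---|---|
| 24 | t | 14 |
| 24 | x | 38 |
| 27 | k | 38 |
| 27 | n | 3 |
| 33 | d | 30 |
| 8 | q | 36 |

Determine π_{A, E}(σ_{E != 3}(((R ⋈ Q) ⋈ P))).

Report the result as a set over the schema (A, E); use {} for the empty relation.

R ⋈ Q (natural join on F): {(20, 8, 19, 11, 12), (20, 8, 19, 11, 29), (20, 8, 19, 11, 3), (3, 24, 17, 10, 13), (3, 24, 17, 10, 28), (3, 24, 17, 10, 4), (3, 27, 18, 1, 13), (3, 27, 18, 1, 28), (3, 27, 18, 1, 4), (3, 27, 40, 11, 13), (3, 27, 40, 11, 28), (3, 27, 40, 11, 4), (3, 33, 38, 20, 13), (3, 33, 38, 20, 28), (3, 33, 38, 20, 4), (3, 35, 27, 33, 13), (3, 35, 27, 33, 28), (3, 35, 27, 33, 4)}
(R ⋈ Q) ⋈ P (natural join on B): {(20, 8, 19, 11, 12, q, 36), (20, 8, 19, 11, 29, q, 36), (20, 8, 19, 11, 3, q, 36), (3, 24, 17, 10, 13, t, 14), (3, 24, 17, 10, 13, x, 38), (3, 24, 17, 10, 28, t, 14), (3, 24, 17, 10, 28, x, 38), (3, 24, 17, 10, 4, t, 14), (3, 24, 17, 10, 4, x, 38), (3, 27, 18, 1, 13, k, 38), (3, 27, 18, 1, 13, n, 3), (3, 27, 18, 1, 28, k, 38), (3, 27, 18, 1, 28, n, 3), (3, 27, 18, 1, 4, k, 38), (3, 27, 18, 1, 4, n, 3), (3, 27, 40, 11, 13, k, 38), (3, 27, 40, 11, 13, n, 3), (3, 27, 40, 11, 28, k, 38), (3, 27, 40, 11, 28, n, 3), (3, 27, 40, 11, 4, k, 38), (3, 27, 40, 11, 4, n, 3), (3, 33, 38, 20, 13, d, 30), (3, 33, 38, 20, 28, d, 30), (3, 33, 38, 20, 4, d, 30)}
Filtering on E != 3 leaves {(20, 8, 19, 11, 12, q, 36), (20, 8, 19, 11, 29, q, 36), (20, 8, 19, 11, 3, q, 36), (3, 24, 17, 10, 13, t, 14), (3, 24, 17, 10, 13, x, 38), (3, 24, 17, 10, 28, t, 14), (3, 24, 17, 10, 28, x, 38), (3, 24, 17, 10, 4, t, 14), (3, 24, 17, 10, 4, x, 38), (3, 27, 18, 1, 13, k, 38), (3, 27, 18, 1, 28, k, 38), (3, 27, 18, 1, 4, k, 38), (3, 27, 40, 11, 13, k, 38), (3, 27, 40, 11, 28, k, 38), (3, 27, 40, 11, 4, k, 38), (3, 33, 38, 20, 13, d, 30), (3, 33, 38, 20, 28, d, 30), (3, 33, 38, 20, 4, d, 30)}.
Projecting to A, E (12 duplicate(s) eliminated): {(17, 14), (17, 38), (18, 38), (19, 36), (38, 30), (40, 38)}

{(17, 14), (17, 38), (18, 38), (19, 36), (38, 30), (40, 38)}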